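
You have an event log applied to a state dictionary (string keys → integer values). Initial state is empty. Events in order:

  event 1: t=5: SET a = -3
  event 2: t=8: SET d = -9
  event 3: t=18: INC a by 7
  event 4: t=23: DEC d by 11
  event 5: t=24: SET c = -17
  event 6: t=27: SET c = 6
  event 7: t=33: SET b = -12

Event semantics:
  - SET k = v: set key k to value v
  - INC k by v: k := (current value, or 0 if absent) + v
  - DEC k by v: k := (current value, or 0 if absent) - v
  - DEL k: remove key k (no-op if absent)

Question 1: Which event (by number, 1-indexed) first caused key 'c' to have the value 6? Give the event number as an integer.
Answer: 6

Derivation:
Looking for first event where c becomes 6:
  event 5: c = -17
  event 6: c -17 -> 6  <-- first match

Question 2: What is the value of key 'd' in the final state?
Track key 'd' through all 7 events:
  event 1 (t=5: SET a = -3): d unchanged
  event 2 (t=8: SET d = -9): d (absent) -> -9
  event 3 (t=18: INC a by 7): d unchanged
  event 4 (t=23: DEC d by 11): d -9 -> -20
  event 5 (t=24: SET c = -17): d unchanged
  event 6 (t=27: SET c = 6): d unchanged
  event 7 (t=33: SET b = -12): d unchanged
Final: d = -20

Answer: -20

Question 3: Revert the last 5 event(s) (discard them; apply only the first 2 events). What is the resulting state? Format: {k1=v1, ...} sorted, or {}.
Answer: {a=-3, d=-9}

Derivation:
Keep first 2 events (discard last 5):
  after event 1 (t=5: SET a = -3): {a=-3}
  after event 2 (t=8: SET d = -9): {a=-3, d=-9}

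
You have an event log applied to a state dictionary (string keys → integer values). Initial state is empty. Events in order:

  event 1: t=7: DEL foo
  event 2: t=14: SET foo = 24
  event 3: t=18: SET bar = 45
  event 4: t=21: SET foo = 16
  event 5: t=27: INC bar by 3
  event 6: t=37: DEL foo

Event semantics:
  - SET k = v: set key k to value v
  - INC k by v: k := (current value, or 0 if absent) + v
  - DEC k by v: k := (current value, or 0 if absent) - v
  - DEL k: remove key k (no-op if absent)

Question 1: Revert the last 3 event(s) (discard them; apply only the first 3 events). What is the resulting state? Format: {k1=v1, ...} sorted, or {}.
Keep first 3 events (discard last 3):
  after event 1 (t=7: DEL foo): {}
  after event 2 (t=14: SET foo = 24): {foo=24}
  after event 3 (t=18: SET bar = 45): {bar=45, foo=24}

Answer: {bar=45, foo=24}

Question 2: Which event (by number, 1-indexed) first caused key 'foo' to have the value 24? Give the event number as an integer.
Looking for first event where foo becomes 24:
  event 2: foo (absent) -> 24  <-- first match

Answer: 2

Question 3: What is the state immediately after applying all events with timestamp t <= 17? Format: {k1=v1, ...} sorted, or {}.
Answer: {foo=24}

Derivation:
Apply events with t <= 17 (2 events):
  after event 1 (t=7: DEL foo): {}
  after event 2 (t=14: SET foo = 24): {foo=24}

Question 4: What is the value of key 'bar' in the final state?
Track key 'bar' through all 6 events:
  event 1 (t=7: DEL foo): bar unchanged
  event 2 (t=14: SET foo = 24): bar unchanged
  event 3 (t=18: SET bar = 45): bar (absent) -> 45
  event 4 (t=21: SET foo = 16): bar unchanged
  event 5 (t=27: INC bar by 3): bar 45 -> 48
  event 6 (t=37: DEL foo): bar unchanged
Final: bar = 48

Answer: 48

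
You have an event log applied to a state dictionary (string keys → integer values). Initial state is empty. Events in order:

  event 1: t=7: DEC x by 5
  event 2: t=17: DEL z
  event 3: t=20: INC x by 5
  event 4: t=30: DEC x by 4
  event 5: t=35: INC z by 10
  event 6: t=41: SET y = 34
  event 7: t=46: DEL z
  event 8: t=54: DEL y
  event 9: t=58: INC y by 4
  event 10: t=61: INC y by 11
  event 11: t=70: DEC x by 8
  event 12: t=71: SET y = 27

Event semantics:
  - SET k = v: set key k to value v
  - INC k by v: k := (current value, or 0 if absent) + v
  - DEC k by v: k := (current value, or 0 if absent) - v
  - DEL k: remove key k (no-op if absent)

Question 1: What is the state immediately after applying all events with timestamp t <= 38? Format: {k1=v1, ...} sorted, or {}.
Answer: {x=-4, z=10}

Derivation:
Apply events with t <= 38 (5 events):
  after event 1 (t=7: DEC x by 5): {x=-5}
  after event 2 (t=17: DEL z): {x=-5}
  after event 3 (t=20: INC x by 5): {x=0}
  after event 4 (t=30: DEC x by 4): {x=-4}
  after event 5 (t=35: INC z by 10): {x=-4, z=10}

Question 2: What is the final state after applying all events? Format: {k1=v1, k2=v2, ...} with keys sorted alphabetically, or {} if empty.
  after event 1 (t=7: DEC x by 5): {x=-5}
  after event 2 (t=17: DEL z): {x=-5}
  after event 3 (t=20: INC x by 5): {x=0}
  after event 4 (t=30: DEC x by 4): {x=-4}
  after event 5 (t=35: INC z by 10): {x=-4, z=10}
  after event 6 (t=41: SET y = 34): {x=-4, y=34, z=10}
  after event 7 (t=46: DEL z): {x=-4, y=34}
  after event 8 (t=54: DEL y): {x=-4}
  after event 9 (t=58: INC y by 4): {x=-4, y=4}
  after event 10 (t=61: INC y by 11): {x=-4, y=15}
  after event 11 (t=70: DEC x by 8): {x=-12, y=15}
  after event 12 (t=71: SET y = 27): {x=-12, y=27}

Answer: {x=-12, y=27}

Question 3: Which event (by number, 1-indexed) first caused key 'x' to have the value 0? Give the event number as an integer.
Looking for first event where x becomes 0:
  event 1: x = -5
  event 2: x = -5
  event 3: x -5 -> 0  <-- first match

Answer: 3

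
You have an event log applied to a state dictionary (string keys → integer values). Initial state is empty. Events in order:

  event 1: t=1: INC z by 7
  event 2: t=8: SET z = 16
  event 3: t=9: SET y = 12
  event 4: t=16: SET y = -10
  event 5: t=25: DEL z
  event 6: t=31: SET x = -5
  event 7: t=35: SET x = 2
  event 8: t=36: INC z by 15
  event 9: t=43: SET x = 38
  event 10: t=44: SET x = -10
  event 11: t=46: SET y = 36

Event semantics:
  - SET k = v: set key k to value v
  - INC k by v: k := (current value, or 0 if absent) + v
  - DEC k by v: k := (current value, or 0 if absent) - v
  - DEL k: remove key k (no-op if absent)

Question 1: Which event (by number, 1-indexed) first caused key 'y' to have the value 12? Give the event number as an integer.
Looking for first event where y becomes 12:
  event 3: y (absent) -> 12  <-- first match

Answer: 3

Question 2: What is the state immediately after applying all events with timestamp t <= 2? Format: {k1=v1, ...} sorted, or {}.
Apply events with t <= 2 (1 events):
  after event 1 (t=1: INC z by 7): {z=7}

Answer: {z=7}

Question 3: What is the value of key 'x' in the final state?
Answer: -10

Derivation:
Track key 'x' through all 11 events:
  event 1 (t=1: INC z by 7): x unchanged
  event 2 (t=8: SET z = 16): x unchanged
  event 3 (t=9: SET y = 12): x unchanged
  event 4 (t=16: SET y = -10): x unchanged
  event 5 (t=25: DEL z): x unchanged
  event 6 (t=31: SET x = -5): x (absent) -> -5
  event 7 (t=35: SET x = 2): x -5 -> 2
  event 8 (t=36: INC z by 15): x unchanged
  event 9 (t=43: SET x = 38): x 2 -> 38
  event 10 (t=44: SET x = -10): x 38 -> -10
  event 11 (t=46: SET y = 36): x unchanged
Final: x = -10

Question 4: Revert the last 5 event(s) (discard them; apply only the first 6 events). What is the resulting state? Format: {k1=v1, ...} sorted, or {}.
Keep first 6 events (discard last 5):
  after event 1 (t=1: INC z by 7): {z=7}
  after event 2 (t=8: SET z = 16): {z=16}
  after event 3 (t=9: SET y = 12): {y=12, z=16}
  after event 4 (t=16: SET y = -10): {y=-10, z=16}
  after event 5 (t=25: DEL z): {y=-10}
  after event 6 (t=31: SET x = -5): {x=-5, y=-10}

Answer: {x=-5, y=-10}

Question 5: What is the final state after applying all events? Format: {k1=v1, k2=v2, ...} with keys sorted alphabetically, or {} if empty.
  after event 1 (t=1: INC z by 7): {z=7}
  after event 2 (t=8: SET z = 16): {z=16}
  after event 3 (t=9: SET y = 12): {y=12, z=16}
  after event 4 (t=16: SET y = -10): {y=-10, z=16}
  after event 5 (t=25: DEL z): {y=-10}
  after event 6 (t=31: SET x = -5): {x=-5, y=-10}
  after event 7 (t=35: SET x = 2): {x=2, y=-10}
  after event 8 (t=36: INC z by 15): {x=2, y=-10, z=15}
  after event 9 (t=43: SET x = 38): {x=38, y=-10, z=15}
  after event 10 (t=44: SET x = -10): {x=-10, y=-10, z=15}
  after event 11 (t=46: SET y = 36): {x=-10, y=36, z=15}

Answer: {x=-10, y=36, z=15}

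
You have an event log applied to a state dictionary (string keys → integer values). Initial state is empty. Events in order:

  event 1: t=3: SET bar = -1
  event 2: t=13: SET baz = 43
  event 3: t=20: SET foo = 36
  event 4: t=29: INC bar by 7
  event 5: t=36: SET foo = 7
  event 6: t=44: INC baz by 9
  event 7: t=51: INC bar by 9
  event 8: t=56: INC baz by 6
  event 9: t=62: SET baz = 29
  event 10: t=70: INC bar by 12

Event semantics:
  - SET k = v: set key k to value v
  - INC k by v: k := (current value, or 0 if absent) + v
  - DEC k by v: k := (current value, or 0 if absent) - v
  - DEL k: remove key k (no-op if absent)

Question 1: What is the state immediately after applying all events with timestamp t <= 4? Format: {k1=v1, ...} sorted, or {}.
Answer: {bar=-1}

Derivation:
Apply events with t <= 4 (1 events):
  after event 1 (t=3: SET bar = -1): {bar=-1}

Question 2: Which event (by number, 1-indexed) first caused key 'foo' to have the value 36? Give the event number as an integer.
Answer: 3

Derivation:
Looking for first event where foo becomes 36:
  event 3: foo (absent) -> 36  <-- first match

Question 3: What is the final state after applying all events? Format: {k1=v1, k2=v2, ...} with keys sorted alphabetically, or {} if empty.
  after event 1 (t=3: SET bar = -1): {bar=-1}
  after event 2 (t=13: SET baz = 43): {bar=-1, baz=43}
  after event 3 (t=20: SET foo = 36): {bar=-1, baz=43, foo=36}
  after event 4 (t=29: INC bar by 7): {bar=6, baz=43, foo=36}
  after event 5 (t=36: SET foo = 7): {bar=6, baz=43, foo=7}
  after event 6 (t=44: INC baz by 9): {bar=6, baz=52, foo=7}
  after event 7 (t=51: INC bar by 9): {bar=15, baz=52, foo=7}
  after event 8 (t=56: INC baz by 6): {bar=15, baz=58, foo=7}
  after event 9 (t=62: SET baz = 29): {bar=15, baz=29, foo=7}
  after event 10 (t=70: INC bar by 12): {bar=27, baz=29, foo=7}

Answer: {bar=27, baz=29, foo=7}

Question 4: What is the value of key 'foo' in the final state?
Track key 'foo' through all 10 events:
  event 1 (t=3: SET bar = -1): foo unchanged
  event 2 (t=13: SET baz = 43): foo unchanged
  event 3 (t=20: SET foo = 36): foo (absent) -> 36
  event 4 (t=29: INC bar by 7): foo unchanged
  event 5 (t=36: SET foo = 7): foo 36 -> 7
  event 6 (t=44: INC baz by 9): foo unchanged
  event 7 (t=51: INC bar by 9): foo unchanged
  event 8 (t=56: INC baz by 6): foo unchanged
  event 9 (t=62: SET baz = 29): foo unchanged
  event 10 (t=70: INC bar by 12): foo unchanged
Final: foo = 7

Answer: 7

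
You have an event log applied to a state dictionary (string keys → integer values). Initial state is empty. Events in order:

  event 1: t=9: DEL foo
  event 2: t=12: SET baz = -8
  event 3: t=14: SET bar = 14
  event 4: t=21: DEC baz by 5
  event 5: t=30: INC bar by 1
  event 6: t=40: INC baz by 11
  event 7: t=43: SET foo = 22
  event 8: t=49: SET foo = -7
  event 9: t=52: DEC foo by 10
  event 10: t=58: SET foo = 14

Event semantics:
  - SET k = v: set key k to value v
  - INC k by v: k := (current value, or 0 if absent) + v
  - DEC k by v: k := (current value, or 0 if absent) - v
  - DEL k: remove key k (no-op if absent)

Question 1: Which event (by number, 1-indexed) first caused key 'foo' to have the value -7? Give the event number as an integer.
Looking for first event where foo becomes -7:
  event 7: foo = 22
  event 8: foo 22 -> -7  <-- first match

Answer: 8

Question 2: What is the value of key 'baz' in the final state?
Track key 'baz' through all 10 events:
  event 1 (t=9: DEL foo): baz unchanged
  event 2 (t=12: SET baz = -8): baz (absent) -> -8
  event 3 (t=14: SET bar = 14): baz unchanged
  event 4 (t=21: DEC baz by 5): baz -8 -> -13
  event 5 (t=30: INC bar by 1): baz unchanged
  event 6 (t=40: INC baz by 11): baz -13 -> -2
  event 7 (t=43: SET foo = 22): baz unchanged
  event 8 (t=49: SET foo = -7): baz unchanged
  event 9 (t=52: DEC foo by 10): baz unchanged
  event 10 (t=58: SET foo = 14): baz unchanged
Final: baz = -2

Answer: -2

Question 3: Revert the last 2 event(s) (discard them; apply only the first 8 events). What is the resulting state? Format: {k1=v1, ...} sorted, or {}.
Keep first 8 events (discard last 2):
  after event 1 (t=9: DEL foo): {}
  after event 2 (t=12: SET baz = -8): {baz=-8}
  after event 3 (t=14: SET bar = 14): {bar=14, baz=-8}
  after event 4 (t=21: DEC baz by 5): {bar=14, baz=-13}
  after event 5 (t=30: INC bar by 1): {bar=15, baz=-13}
  after event 6 (t=40: INC baz by 11): {bar=15, baz=-2}
  after event 7 (t=43: SET foo = 22): {bar=15, baz=-2, foo=22}
  after event 8 (t=49: SET foo = -7): {bar=15, baz=-2, foo=-7}

Answer: {bar=15, baz=-2, foo=-7}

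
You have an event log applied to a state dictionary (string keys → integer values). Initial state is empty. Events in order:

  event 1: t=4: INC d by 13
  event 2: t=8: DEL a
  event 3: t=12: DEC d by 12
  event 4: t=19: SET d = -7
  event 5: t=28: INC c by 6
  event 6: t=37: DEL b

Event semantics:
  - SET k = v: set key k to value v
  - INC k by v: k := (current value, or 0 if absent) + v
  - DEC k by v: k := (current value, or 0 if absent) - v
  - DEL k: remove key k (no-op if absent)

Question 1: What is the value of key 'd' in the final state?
Answer: -7

Derivation:
Track key 'd' through all 6 events:
  event 1 (t=4: INC d by 13): d (absent) -> 13
  event 2 (t=8: DEL a): d unchanged
  event 3 (t=12: DEC d by 12): d 13 -> 1
  event 4 (t=19: SET d = -7): d 1 -> -7
  event 5 (t=28: INC c by 6): d unchanged
  event 6 (t=37: DEL b): d unchanged
Final: d = -7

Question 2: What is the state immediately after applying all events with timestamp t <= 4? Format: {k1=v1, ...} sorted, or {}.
Apply events with t <= 4 (1 events):
  after event 1 (t=4: INC d by 13): {d=13}

Answer: {d=13}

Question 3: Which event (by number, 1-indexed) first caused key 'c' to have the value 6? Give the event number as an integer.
Answer: 5

Derivation:
Looking for first event where c becomes 6:
  event 5: c (absent) -> 6  <-- first match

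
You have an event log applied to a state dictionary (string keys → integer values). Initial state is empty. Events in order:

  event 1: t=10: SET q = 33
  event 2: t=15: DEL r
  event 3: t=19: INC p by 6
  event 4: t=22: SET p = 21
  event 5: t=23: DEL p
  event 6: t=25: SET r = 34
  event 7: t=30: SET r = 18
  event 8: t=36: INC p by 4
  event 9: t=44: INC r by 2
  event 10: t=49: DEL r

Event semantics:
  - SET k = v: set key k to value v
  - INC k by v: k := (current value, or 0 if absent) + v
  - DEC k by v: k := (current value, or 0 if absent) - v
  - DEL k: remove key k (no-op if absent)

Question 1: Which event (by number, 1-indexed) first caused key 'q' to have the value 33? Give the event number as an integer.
Looking for first event where q becomes 33:
  event 1: q (absent) -> 33  <-- first match

Answer: 1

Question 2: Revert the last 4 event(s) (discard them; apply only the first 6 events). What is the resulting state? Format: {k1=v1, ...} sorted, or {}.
Answer: {q=33, r=34}

Derivation:
Keep first 6 events (discard last 4):
  after event 1 (t=10: SET q = 33): {q=33}
  after event 2 (t=15: DEL r): {q=33}
  after event 3 (t=19: INC p by 6): {p=6, q=33}
  after event 4 (t=22: SET p = 21): {p=21, q=33}
  after event 5 (t=23: DEL p): {q=33}
  after event 6 (t=25: SET r = 34): {q=33, r=34}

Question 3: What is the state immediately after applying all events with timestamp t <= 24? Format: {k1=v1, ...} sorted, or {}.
Answer: {q=33}

Derivation:
Apply events with t <= 24 (5 events):
  after event 1 (t=10: SET q = 33): {q=33}
  after event 2 (t=15: DEL r): {q=33}
  after event 3 (t=19: INC p by 6): {p=6, q=33}
  after event 4 (t=22: SET p = 21): {p=21, q=33}
  after event 5 (t=23: DEL p): {q=33}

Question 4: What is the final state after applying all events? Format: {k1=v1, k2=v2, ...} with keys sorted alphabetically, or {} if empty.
  after event 1 (t=10: SET q = 33): {q=33}
  after event 2 (t=15: DEL r): {q=33}
  after event 3 (t=19: INC p by 6): {p=6, q=33}
  after event 4 (t=22: SET p = 21): {p=21, q=33}
  after event 5 (t=23: DEL p): {q=33}
  after event 6 (t=25: SET r = 34): {q=33, r=34}
  after event 7 (t=30: SET r = 18): {q=33, r=18}
  after event 8 (t=36: INC p by 4): {p=4, q=33, r=18}
  after event 9 (t=44: INC r by 2): {p=4, q=33, r=20}
  after event 10 (t=49: DEL r): {p=4, q=33}

Answer: {p=4, q=33}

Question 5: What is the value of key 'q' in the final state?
Track key 'q' through all 10 events:
  event 1 (t=10: SET q = 33): q (absent) -> 33
  event 2 (t=15: DEL r): q unchanged
  event 3 (t=19: INC p by 6): q unchanged
  event 4 (t=22: SET p = 21): q unchanged
  event 5 (t=23: DEL p): q unchanged
  event 6 (t=25: SET r = 34): q unchanged
  event 7 (t=30: SET r = 18): q unchanged
  event 8 (t=36: INC p by 4): q unchanged
  event 9 (t=44: INC r by 2): q unchanged
  event 10 (t=49: DEL r): q unchanged
Final: q = 33

Answer: 33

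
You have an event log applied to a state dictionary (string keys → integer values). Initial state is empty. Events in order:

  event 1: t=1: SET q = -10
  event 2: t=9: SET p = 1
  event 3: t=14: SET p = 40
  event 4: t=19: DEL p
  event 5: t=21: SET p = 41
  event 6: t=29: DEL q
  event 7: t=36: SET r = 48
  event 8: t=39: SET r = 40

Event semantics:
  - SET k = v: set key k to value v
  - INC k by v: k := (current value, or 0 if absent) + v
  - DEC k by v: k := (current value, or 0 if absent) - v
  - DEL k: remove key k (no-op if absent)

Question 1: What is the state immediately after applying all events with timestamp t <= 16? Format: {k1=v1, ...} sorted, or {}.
Apply events with t <= 16 (3 events):
  after event 1 (t=1: SET q = -10): {q=-10}
  after event 2 (t=9: SET p = 1): {p=1, q=-10}
  after event 3 (t=14: SET p = 40): {p=40, q=-10}

Answer: {p=40, q=-10}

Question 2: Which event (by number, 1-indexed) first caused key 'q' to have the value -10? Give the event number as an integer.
Looking for first event where q becomes -10:
  event 1: q (absent) -> -10  <-- first match

Answer: 1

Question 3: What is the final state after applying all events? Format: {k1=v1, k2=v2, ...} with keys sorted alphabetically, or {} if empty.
  after event 1 (t=1: SET q = -10): {q=-10}
  after event 2 (t=9: SET p = 1): {p=1, q=-10}
  after event 3 (t=14: SET p = 40): {p=40, q=-10}
  after event 4 (t=19: DEL p): {q=-10}
  after event 5 (t=21: SET p = 41): {p=41, q=-10}
  after event 6 (t=29: DEL q): {p=41}
  after event 7 (t=36: SET r = 48): {p=41, r=48}
  after event 8 (t=39: SET r = 40): {p=41, r=40}

Answer: {p=41, r=40}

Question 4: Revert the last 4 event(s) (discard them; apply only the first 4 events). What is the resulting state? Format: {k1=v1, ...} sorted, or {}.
Answer: {q=-10}

Derivation:
Keep first 4 events (discard last 4):
  after event 1 (t=1: SET q = -10): {q=-10}
  after event 2 (t=9: SET p = 1): {p=1, q=-10}
  after event 3 (t=14: SET p = 40): {p=40, q=-10}
  after event 4 (t=19: DEL p): {q=-10}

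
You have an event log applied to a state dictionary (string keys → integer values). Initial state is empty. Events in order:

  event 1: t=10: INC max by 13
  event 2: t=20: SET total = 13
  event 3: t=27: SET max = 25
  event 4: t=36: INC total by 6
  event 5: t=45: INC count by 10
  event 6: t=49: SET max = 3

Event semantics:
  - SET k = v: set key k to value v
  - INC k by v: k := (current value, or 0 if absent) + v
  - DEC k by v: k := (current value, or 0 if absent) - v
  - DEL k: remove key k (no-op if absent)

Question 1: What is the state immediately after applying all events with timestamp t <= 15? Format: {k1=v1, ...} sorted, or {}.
Apply events with t <= 15 (1 events):
  after event 1 (t=10: INC max by 13): {max=13}

Answer: {max=13}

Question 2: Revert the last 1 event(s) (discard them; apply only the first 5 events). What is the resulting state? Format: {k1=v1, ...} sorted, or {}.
Answer: {count=10, max=25, total=19}

Derivation:
Keep first 5 events (discard last 1):
  after event 1 (t=10: INC max by 13): {max=13}
  after event 2 (t=20: SET total = 13): {max=13, total=13}
  after event 3 (t=27: SET max = 25): {max=25, total=13}
  after event 4 (t=36: INC total by 6): {max=25, total=19}
  after event 5 (t=45: INC count by 10): {count=10, max=25, total=19}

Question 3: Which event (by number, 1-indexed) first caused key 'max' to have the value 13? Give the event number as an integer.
Answer: 1

Derivation:
Looking for first event where max becomes 13:
  event 1: max (absent) -> 13  <-- first match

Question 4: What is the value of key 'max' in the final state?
Track key 'max' through all 6 events:
  event 1 (t=10: INC max by 13): max (absent) -> 13
  event 2 (t=20: SET total = 13): max unchanged
  event 3 (t=27: SET max = 25): max 13 -> 25
  event 4 (t=36: INC total by 6): max unchanged
  event 5 (t=45: INC count by 10): max unchanged
  event 6 (t=49: SET max = 3): max 25 -> 3
Final: max = 3

Answer: 3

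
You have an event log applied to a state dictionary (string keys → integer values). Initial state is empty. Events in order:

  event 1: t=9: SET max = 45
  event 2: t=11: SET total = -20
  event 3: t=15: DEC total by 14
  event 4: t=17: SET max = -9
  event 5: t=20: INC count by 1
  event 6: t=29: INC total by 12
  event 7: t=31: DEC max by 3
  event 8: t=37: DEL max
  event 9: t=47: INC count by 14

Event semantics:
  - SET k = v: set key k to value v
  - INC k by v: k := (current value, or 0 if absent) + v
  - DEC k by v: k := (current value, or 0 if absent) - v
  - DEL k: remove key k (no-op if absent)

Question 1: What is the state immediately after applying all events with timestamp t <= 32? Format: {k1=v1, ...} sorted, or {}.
Answer: {count=1, max=-12, total=-22}

Derivation:
Apply events with t <= 32 (7 events):
  after event 1 (t=9: SET max = 45): {max=45}
  after event 2 (t=11: SET total = -20): {max=45, total=-20}
  after event 3 (t=15: DEC total by 14): {max=45, total=-34}
  after event 4 (t=17: SET max = -9): {max=-9, total=-34}
  after event 5 (t=20: INC count by 1): {count=1, max=-9, total=-34}
  after event 6 (t=29: INC total by 12): {count=1, max=-9, total=-22}
  after event 7 (t=31: DEC max by 3): {count=1, max=-12, total=-22}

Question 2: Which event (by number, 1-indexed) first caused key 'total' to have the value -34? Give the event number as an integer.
Looking for first event where total becomes -34:
  event 2: total = -20
  event 3: total -20 -> -34  <-- first match

Answer: 3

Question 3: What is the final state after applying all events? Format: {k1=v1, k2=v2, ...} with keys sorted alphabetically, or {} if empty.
Answer: {count=15, total=-22}

Derivation:
  after event 1 (t=9: SET max = 45): {max=45}
  after event 2 (t=11: SET total = -20): {max=45, total=-20}
  after event 3 (t=15: DEC total by 14): {max=45, total=-34}
  after event 4 (t=17: SET max = -9): {max=-9, total=-34}
  after event 5 (t=20: INC count by 1): {count=1, max=-9, total=-34}
  after event 6 (t=29: INC total by 12): {count=1, max=-9, total=-22}
  after event 7 (t=31: DEC max by 3): {count=1, max=-12, total=-22}
  after event 8 (t=37: DEL max): {count=1, total=-22}
  after event 9 (t=47: INC count by 14): {count=15, total=-22}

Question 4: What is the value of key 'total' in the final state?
Track key 'total' through all 9 events:
  event 1 (t=9: SET max = 45): total unchanged
  event 2 (t=11: SET total = -20): total (absent) -> -20
  event 3 (t=15: DEC total by 14): total -20 -> -34
  event 4 (t=17: SET max = -9): total unchanged
  event 5 (t=20: INC count by 1): total unchanged
  event 6 (t=29: INC total by 12): total -34 -> -22
  event 7 (t=31: DEC max by 3): total unchanged
  event 8 (t=37: DEL max): total unchanged
  event 9 (t=47: INC count by 14): total unchanged
Final: total = -22

Answer: -22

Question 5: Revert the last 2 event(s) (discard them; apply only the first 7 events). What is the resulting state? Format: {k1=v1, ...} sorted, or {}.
Keep first 7 events (discard last 2):
  after event 1 (t=9: SET max = 45): {max=45}
  after event 2 (t=11: SET total = -20): {max=45, total=-20}
  after event 3 (t=15: DEC total by 14): {max=45, total=-34}
  after event 4 (t=17: SET max = -9): {max=-9, total=-34}
  after event 5 (t=20: INC count by 1): {count=1, max=-9, total=-34}
  after event 6 (t=29: INC total by 12): {count=1, max=-9, total=-22}
  after event 7 (t=31: DEC max by 3): {count=1, max=-12, total=-22}

Answer: {count=1, max=-12, total=-22}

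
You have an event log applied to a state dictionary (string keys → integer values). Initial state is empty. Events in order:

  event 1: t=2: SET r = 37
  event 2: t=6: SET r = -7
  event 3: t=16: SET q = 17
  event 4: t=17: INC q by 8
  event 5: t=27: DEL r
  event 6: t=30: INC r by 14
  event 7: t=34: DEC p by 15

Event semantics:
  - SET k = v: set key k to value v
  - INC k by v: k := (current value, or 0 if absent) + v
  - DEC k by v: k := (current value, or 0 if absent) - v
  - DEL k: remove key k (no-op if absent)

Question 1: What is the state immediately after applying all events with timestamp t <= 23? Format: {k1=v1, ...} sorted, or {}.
Apply events with t <= 23 (4 events):
  after event 1 (t=2: SET r = 37): {r=37}
  after event 2 (t=6: SET r = -7): {r=-7}
  after event 3 (t=16: SET q = 17): {q=17, r=-7}
  after event 4 (t=17: INC q by 8): {q=25, r=-7}

Answer: {q=25, r=-7}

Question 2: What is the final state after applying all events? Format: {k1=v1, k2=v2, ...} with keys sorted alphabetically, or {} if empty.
  after event 1 (t=2: SET r = 37): {r=37}
  after event 2 (t=6: SET r = -7): {r=-7}
  after event 3 (t=16: SET q = 17): {q=17, r=-7}
  after event 4 (t=17: INC q by 8): {q=25, r=-7}
  after event 5 (t=27: DEL r): {q=25}
  after event 6 (t=30: INC r by 14): {q=25, r=14}
  after event 7 (t=34: DEC p by 15): {p=-15, q=25, r=14}

Answer: {p=-15, q=25, r=14}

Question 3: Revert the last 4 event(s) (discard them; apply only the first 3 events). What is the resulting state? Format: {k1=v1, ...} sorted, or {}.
Answer: {q=17, r=-7}

Derivation:
Keep first 3 events (discard last 4):
  after event 1 (t=2: SET r = 37): {r=37}
  after event 2 (t=6: SET r = -7): {r=-7}
  after event 3 (t=16: SET q = 17): {q=17, r=-7}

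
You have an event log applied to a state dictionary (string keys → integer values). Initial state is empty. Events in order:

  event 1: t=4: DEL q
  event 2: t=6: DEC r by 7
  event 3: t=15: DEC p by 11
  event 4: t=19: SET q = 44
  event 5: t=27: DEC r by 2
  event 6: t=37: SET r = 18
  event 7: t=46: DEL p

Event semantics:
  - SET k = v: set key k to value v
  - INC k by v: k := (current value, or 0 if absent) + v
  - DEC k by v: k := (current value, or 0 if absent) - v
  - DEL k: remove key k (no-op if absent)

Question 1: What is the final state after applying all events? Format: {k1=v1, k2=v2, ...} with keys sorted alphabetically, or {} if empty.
Answer: {q=44, r=18}

Derivation:
  after event 1 (t=4: DEL q): {}
  after event 2 (t=6: DEC r by 7): {r=-7}
  after event 3 (t=15: DEC p by 11): {p=-11, r=-7}
  after event 4 (t=19: SET q = 44): {p=-11, q=44, r=-7}
  after event 5 (t=27: DEC r by 2): {p=-11, q=44, r=-9}
  after event 6 (t=37: SET r = 18): {p=-11, q=44, r=18}
  after event 7 (t=46: DEL p): {q=44, r=18}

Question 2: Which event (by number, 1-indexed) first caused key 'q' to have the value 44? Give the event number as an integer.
Answer: 4

Derivation:
Looking for first event where q becomes 44:
  event 4: q (absent) -> 44  <-- first match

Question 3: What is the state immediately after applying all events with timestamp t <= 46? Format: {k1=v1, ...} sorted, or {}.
Answer: {q=44, r=18}

Derivation:
Apply events with t <= 46 (7 events):
  after event 1 (t=4: DEL q): {}
  after event 2 (t=6: DEC r by 7): {r=-7}
  after event 3 (t=15: DEC p by 11): {p=-11, r=-7}
  after event 4 (t=19: SET q = 44): {p=-11, q=44, r=-7}
  after event 5 (t=27: DEC r by 2): {p=-11, q=44, r=-9}
  after event 6 (t=37: SET r = 18): {p=-11, q=44, r=18}
  after event 7 (t=46: DEL p): {q=44, r=18}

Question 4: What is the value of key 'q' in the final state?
Answer: 44

Derivation:
Track key 'q' through all 7 events:
  event 1 (t=4: DEL q): q (absent) -> (absent)
  event 2 (t=6: DEC r by 7): q unchanged
  event 3 (t=15: DEC p by 11): q unchanged
  event 4 (t=19: SET q = 44): q (absent) -> 44
  event 5 (t=27: DEC r by 2): q unchanged
  event 6 (t=37: SET r = 18): q unchanged
  event 7 (t=46: DEL p): q unchanged
Final: q = 44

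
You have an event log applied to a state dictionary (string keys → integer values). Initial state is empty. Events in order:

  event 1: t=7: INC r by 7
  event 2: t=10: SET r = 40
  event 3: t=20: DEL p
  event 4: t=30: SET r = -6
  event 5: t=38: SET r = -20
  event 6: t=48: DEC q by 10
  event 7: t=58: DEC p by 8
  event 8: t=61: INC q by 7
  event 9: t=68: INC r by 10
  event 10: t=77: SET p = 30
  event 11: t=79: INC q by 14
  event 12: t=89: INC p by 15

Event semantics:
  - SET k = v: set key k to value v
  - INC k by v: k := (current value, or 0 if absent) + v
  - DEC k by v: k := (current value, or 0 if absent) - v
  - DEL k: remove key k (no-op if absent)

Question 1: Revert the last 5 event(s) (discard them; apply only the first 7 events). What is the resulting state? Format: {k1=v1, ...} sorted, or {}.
Keep first 7 events (discard last 5):
  after event 1 (t=7: INC r by 7): {r=7}
  after event 2 (t=10: SET r = 40): {r=40}
  after event 3 (t=20: DEL p): {r=40}
  after event 4 (t=30: SET r = -6): {r=-6}
  after event 5 (t=38: SET r = -20): {r=-20}
  after event 6 (t=48: DEC q by 10): {q=-10, r=-20}
  after event 7 (t=58: DEC p by 8): {p=-8, q=-10, r=-20}

Answer: {p=-8, q=-10, r=-20}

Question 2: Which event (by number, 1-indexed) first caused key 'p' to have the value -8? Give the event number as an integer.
Looking for first event where p becomes -8:
  event 7: p (absent) -> -8  <-- first match

Answer: 7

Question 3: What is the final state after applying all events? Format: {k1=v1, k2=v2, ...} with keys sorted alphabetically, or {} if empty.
  after event 1 (t=7: INC r by 7): {r=7}
  after event 2 (t=10: SET r = 40): {r=40}
  after event 3 (t=20: DEL p): {r=40}
  after event 4 (t=30: SET r = -6): {r=-6}
  after event 5 (t=38: SET r = -20): {r=-20}
  after event 6 (t=48: DEC q by 10): {q=-10, r=-20}
  after event 7 (t=58: DEC p by 8): {p=-8, q=-10, r=-20}
  after event 8 (t=61: INC q by 7): {p=-8, q=-3, r=-20}
  after event 9 (t=68: INC r by 10): {p=-8, q=-3, r=-10}
  after event 10 (t=77: SET p = 30): {p=30, q=-3, r=-10}
  after event 11 (t=79: INC q by 14): {p=30, q=11, r=-10}
  after event 12 (t=89: INC p by 15): {p=45, q=11, r=-10}

Answer: {p=45, q=11, r=-10}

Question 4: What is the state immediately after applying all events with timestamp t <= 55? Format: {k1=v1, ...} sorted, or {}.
Answer: {q=-10, r=-20}

Derivation:
Apply events with t <= 55 (6 events):
  after event 1 (t=7: INC r by 7): {r=7}
  after event 2 (t=10: SET r = 40): {r=40}
  after event 3 (t=20: DEL p): {r=40}
  after event 4 (t=30: SET r = -6): {r=-6}
  after event 5 (t=38: SET r = -20): {r=-20}
  after event 6 (t=48: DEC q by 10): {q=-10, r=-20}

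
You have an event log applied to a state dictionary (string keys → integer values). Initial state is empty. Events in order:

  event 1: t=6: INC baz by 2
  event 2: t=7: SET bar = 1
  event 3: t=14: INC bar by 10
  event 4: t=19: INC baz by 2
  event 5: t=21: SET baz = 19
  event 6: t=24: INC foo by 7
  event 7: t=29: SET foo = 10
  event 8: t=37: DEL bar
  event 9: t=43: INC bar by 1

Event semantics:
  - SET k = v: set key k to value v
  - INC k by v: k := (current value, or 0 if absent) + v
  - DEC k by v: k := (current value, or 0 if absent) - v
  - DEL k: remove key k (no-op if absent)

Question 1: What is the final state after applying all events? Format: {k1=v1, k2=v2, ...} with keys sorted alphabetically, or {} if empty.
Answer: {bar=1, baz=19, foo=10}

Derivation:
  after event 1 (t=6: INC baz by 2): {baz=2}
  after event 2 (t=7: SET bar = 1): {bar=1, baz=2}
  after event 3 (t=14: INC bar by 10): {bar=11, baz=2}
  after event 4 (t=19: INC baz by 2): {bar=11, baz=4}
  after event 5 (t=21: SET baz = 19): {bar=11, baz=19}
  after event 6 (t=24: INC foo by 7): {bar=11, baz=19, foo=7}
  after event 7 (t=29: SET foo = 10): {bar=11, baz=19, foo=10}
  after event 8 (t=37: DEL bar): {baz=19, foo=10}
  after event 9 (t=43: INC bar by 1): {bar=1, baz=19, foo=10}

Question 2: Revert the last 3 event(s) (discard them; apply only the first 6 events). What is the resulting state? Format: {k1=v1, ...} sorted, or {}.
Answer: {bar=11, baz=19, foo=7}

Derivation:
Keep first 6 events (discard last 3):
  after event 1 (t=6: INC baz by 2): {baz=2}
  after event 2 (t=7: SET bar = 1): {bar=1, baz=2}
  after event 3 (t=14: INC bar by 10): {bar=11, baz=2}
  after event 4 (t=19: INC baz by 2): {bar=11, baz=4}
  after event 5 (t=21: SET baz = 19): {bar=11, baz=19}
  after event 6 (t=24: INC foo by 7): {bar=11, baz=19, foo=7}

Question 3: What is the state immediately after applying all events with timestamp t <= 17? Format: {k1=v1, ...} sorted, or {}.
Answer: {bar=11, baz=2}

Derivation:
Apply events with t <= 17 (3 events):
  after event 1 (t=6: INC baz by 2): {baz=2}
  after event 2 (t=7: SET bar = 1): {bar=1, baz=2}
  after event 3 (t=14: INC bar by 10): {bar=11, baz=2}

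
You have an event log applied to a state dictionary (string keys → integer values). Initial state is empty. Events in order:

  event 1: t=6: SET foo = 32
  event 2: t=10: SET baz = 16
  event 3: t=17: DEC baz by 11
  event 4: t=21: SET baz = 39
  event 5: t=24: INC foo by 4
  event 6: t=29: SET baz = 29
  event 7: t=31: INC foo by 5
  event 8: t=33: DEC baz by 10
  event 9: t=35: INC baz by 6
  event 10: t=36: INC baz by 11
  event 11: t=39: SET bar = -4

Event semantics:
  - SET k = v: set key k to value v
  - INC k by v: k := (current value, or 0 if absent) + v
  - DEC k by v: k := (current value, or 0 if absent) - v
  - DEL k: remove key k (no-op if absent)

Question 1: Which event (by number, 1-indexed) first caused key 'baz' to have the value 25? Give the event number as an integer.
Looking for first event where baz becomes 25:
  event 2: baz = 16
  event 3: baz = 5
  event 4: baz = 39
  event 5: baz = 39
  event 6: baz = 29
  event 7: baz = 29
  event 8: baz = 19
  event 9: baz 19 -> 25  <-- first match

Answer: 9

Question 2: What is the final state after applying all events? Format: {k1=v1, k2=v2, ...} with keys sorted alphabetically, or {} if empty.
Answer: {bar=-4, baz=36, foo=41}

Derivation:
  after event 1 (t=6: SET foo = 32): {foo=32}
  after event 2 (t=10: SET baz = 16): {baz=16, foo=32}
  after event 3 (t=17: DEC baz by 11): {baz=5, foo=32}
  after event 4 (t=21: SET baz = 39): {baz=39, foo=32}
  after event 5 (t=24: INC foo by 4): {baz=39, foo=36}
  after event 6 (t=29: SET baz = 29): {baz=29, foo=36}
  after event 7 (t=31: INC foo by 5): {baz=29, foo=41}
  after event 8 (t=33: DEC baz by 10): {baz=19, foo=41}
  after event 9 (t=35: INC baz by 6): {baz=25, foo=41}
  after event 10 (t=36: INC baz by 11): {baz=36, foo=41}
  after event 11 (t=39: SET bar = -4): {bar=-4, baz=36, foo=41}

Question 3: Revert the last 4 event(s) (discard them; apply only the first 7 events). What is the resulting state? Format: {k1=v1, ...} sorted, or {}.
Answer: {baz=29, foo=41}

Derivation:
Keep first 7 events (discard last 4):
  after event 1 (t=6: SET foo = 32): {foo=32}
  after event 2 (t=10: SET baz = 16): {baz=16, foo=32}
  after event 3 (t=17: DEC baz by 11): {baz=5, foo=32}
  after event 4 (t=21: SET baz = 39): {baz=39, foo=32}
  after event 5 (t=24: INC foo by 4): {baz=39, foo=36}
  after event 6 (t=29: SET baz = 29): {baz=29, foo=36}
  after event 7 (t=31: INC foo by 5): {baz=29, foo=41}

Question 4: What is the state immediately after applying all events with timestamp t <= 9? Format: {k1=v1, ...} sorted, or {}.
Answer: {foo=32}

Derivation:
Apply events with t <= 9 (1 events):
  after event 1 (t=6: SET foo = 32): {foo=32}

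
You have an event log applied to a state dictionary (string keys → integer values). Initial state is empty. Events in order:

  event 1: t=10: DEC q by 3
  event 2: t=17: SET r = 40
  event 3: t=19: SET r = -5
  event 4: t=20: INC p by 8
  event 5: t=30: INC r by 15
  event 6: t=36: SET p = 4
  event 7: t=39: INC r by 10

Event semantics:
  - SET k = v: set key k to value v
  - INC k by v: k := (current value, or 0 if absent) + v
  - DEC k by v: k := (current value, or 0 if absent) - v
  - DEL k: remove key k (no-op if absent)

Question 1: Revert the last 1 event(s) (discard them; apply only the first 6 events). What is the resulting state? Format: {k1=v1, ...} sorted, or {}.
Keep first 6 events (discard last 1):
  after event 1 (t=10: DEC q by 3): {q=-3}
  after event 2 (t=17: SET r = 40): {q=-3, r=40}
  after event 3 (t=19: SET r = -5): {q=-3, r=-5}
  after event 4 (t=20: INC p by 8): {p=8, q=-3, r=-5}
  after event 5 (t=30: INC r by 15): {p=8, q=-3, r=10}
  after event 6 (t=36: SET p = 4): {p=4, q=-3, r=10}

Answer: {p=4, q=-3, r=10}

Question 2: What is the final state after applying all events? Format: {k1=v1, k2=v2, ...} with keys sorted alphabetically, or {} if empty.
Answer: {p=4, q=-3, r=20}

Derivation:
  after event 1 (t=10: DEC q by 3): {q=-3}
  after event 2 (t=17: SET r = 40): {q=-3, r=40}
  after event 3 (t=19: SET r = -5): {q=-3, r=-5}
  after event 4 (t=20: INC p by 8): {p=8, q=-3, r=-5}
  after event 5 (t=30: INC r by 15): {p=8, q=-3, r=10}
  after event 6 (t=36: SET p = 4): {p=4, q=-3, r=10}
  after event 7 (t=39: INC r by 10): {p=4, q=-3, r=20}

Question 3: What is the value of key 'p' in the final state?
Answer: 4

Derivation:
Track key 'p' through all 7 events:
  event 1 (t=10: DEC q by 3): p unchanged
  event 2 (t=17: SET r = 40): p unchanged
  event 3 (t=19: SET r = -5): p unchanged
  event 4 (t=20: INC p by 8): p (absent) -> 8
  event 5 (t=30: INC r by 15): p unchanged
  event 6 (t=36: SET p = 4): p 8 -> 4
  event 7 (t=39: INC r by 10): p unchanged
Final: p = 4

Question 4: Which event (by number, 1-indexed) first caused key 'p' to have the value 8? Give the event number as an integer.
Looking for first event where p becomes 8:
  event 4: p (absent) -> 8  <-- first match

Answer: 4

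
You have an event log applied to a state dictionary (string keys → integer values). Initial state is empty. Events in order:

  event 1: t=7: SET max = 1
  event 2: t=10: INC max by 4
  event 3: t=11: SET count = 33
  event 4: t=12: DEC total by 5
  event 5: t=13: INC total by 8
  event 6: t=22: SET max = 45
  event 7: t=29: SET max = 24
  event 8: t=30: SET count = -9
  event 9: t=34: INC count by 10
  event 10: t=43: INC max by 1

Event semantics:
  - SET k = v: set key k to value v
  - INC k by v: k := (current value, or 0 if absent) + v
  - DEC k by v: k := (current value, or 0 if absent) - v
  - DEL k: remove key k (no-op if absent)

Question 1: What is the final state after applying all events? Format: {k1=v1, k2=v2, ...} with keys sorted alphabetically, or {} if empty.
  after event 1 (t=7: SET max = 1): {max=1}
  after event 2 (t=10: INC max by 4): {max=5}
  after event 3 (t=11: SET count = 33): {count=33, max=5}
  after event 4 (t=12: DEC total by 5): {count=33, max=5, total=-5}
  after event 5 (t=13: INC total by 8): {count=33, max=5, total=3}
  after event 6 (t=22: SET max = 45): {count=33, max=45, total=3}
  after event 7 (t=29: SET max = 24): {count=33, max=24, total=3}
  after event 8 (t=30: SET count = -9): {count=-9, max=24, total=3}
  after event 9 (t=34: INC count by 10): {count=1, max=24, total=3}
  after event 10 (t=43: INC max by 1): {count=1, max=25, total=3}

Answer: {count=1, max=25, total=3}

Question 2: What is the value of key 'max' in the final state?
Track key 'max' through all 10 events:
  event 1 (t=7: SET max = 1): max (absent) -> 1
  event 2 (t=10: INC max by 4): max 1 -> 5
  event 3 (t=11: SET count = 33): max unchanged
  event 4 (t=12: DEC total by 5): max unchanged
  event 5 (t=13: INC total by 8): max unchanged
  event 6 (t=22: SET max = 45): max 5 -> 45
  event 7 (t=29: SET max = 24): max 45 -> 24
  event 8 (t=30: SET count = -9): max unchanged
  event 9 (t=34: INC count by 10): max unchanged
  event 10 (t=43: INC max by 1): max 24 -> 25
Final: max = 25

Answer: 25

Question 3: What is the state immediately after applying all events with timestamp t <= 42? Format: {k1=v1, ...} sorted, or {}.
Answer: {count=1, max=24, total=3}

Derivation:
Apply events with t <= 42 (9 events):
  after event 1 (t=7: SET max = 1): {max=1}
  after event 2 (t=10: INC max by 4): {max=5}
  after event 3 (t=11: SET count = 33): {count=33, max=5}
  after event 4 (t=12: DEC total by 5): {count=33, max=5, total=-5}
  after event 5 (t=13: INC total by 8): {count=33, max=5, total=3}
  after event 6 (t=22: SET max = 45): {count=33, max=45, total=3}
  after event 7 (t=29: SET max = 24): {count=33, max=24, total=3}
  after event 8 (t=30: SET count = -9): {count=-9, max=24, total=3}
  after event 9 (t=34: INC count by 10): {count=1, max=24, total=3}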